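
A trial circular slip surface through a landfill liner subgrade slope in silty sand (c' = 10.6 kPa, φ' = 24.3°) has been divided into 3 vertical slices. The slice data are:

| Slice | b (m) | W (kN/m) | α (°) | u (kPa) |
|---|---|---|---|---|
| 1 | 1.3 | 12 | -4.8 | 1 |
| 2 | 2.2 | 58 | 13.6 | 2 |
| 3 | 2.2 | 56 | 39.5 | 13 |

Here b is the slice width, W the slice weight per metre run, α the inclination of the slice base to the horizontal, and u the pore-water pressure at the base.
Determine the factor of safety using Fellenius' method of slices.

Ordinary method of slices: FS = Σ[c'·Δl_i + (W_i cosα_i − u_i·Δl_i)·tanφ'] / Σ W_i sinα_i, with Δl_i = b_i / cosα_i.
Slice 1: Δl = 1.3/cos(-4.8°) = 1.305 m; N'_1 = 12·cos(-4.8°) − 1·1.305 = 10.7; c'Δl = 13.83; W sinα = -1.0
Slice 2: Δl = 2.2/cos13.6° = 2.263 m; N'_2 = 58·cos13.6° − 2·2.263 = 51.8; c'Δl = 23.99; W sinα = 13.6
Slice 3: Δl = 2.2/cos39.5° = 2.851 m; N'_3 = 56·cos39.5° − 13·2.851 = 6.1; c'Δl = 30.22; W sinα = 35.6
Σc'Δl = 68.0 kN/m; ΣN' = 68.6 kN/m; ΣW sinα = 48.3 kN/m
Resisting = 68.0 + 68.6·tan24.3° = 68.0 + 31.0 = 99.0 kN/m
FS = 99.0 / 48.3 = 2.052

FS = 2.05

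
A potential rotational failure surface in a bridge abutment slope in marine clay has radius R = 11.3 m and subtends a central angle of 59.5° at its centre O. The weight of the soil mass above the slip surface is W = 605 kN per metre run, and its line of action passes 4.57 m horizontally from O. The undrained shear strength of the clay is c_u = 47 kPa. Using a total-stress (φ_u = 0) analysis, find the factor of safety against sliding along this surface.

FS = 2.25

Taking moments about the centre O, the resisting moment is provided by the undrained shear strength acting along the arc:
Arc length L_a = R·θ = 11.3·(59.5°·π/180) = 11.3·1.0385 = 11.73 m
M_R = c_u·L_a·R = 47·11.73·11.3 = 6232.3 kN·m/m
M_D = W·d = 605·4.57 = 2764.9 kN·m/m
FS = M_R / M_D = 6232.3 / 2764.9 = 2.254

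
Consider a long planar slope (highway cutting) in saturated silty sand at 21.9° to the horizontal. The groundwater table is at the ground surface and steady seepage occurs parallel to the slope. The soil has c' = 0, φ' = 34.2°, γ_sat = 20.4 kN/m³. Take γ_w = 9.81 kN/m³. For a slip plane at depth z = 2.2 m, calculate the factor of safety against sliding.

With seepage parallel to the slope and the water table at the surface, the effective normal stress on the slip plane uses the buoyant unit weight γ' = γ_sat − γ_w while the driving shear stress uses γ_sat:
FS = [c' + γ' z cos²β tanφ'] / [γ_sat z sinβ cosβ]
(For c' = 0 this reduces to FS = (γ'/γ_sat)·tanφ'/tanβ.)
γ' = 20.4 − 9.81 = 10.59 kN/m³
Numerator = 0.0 + 10.59·2.2·cos²21.9°·tan34.2° = 0.0 + 10.59·2.2·0.8609·0.6796 = 13.631 kPa
Denominator = 20.4·2.2·sin21.9°·cos21.9° = 20.4·2.2·0.3730·0.9278 = 15.532 kPa
FS = 13.631 / 15.532 = 0.878

FS = 0.88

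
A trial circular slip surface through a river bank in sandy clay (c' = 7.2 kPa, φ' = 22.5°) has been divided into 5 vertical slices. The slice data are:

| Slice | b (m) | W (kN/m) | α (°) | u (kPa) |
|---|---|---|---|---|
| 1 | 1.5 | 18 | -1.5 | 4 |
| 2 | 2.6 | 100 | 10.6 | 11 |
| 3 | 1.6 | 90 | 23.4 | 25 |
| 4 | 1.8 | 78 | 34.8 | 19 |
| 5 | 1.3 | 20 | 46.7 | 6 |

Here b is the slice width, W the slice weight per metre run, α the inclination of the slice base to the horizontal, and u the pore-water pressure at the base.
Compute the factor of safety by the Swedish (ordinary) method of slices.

Ordinary method of slices: FS = Σ[c'·Δl_i + (W_i cosα_i − u_i·Δl_i)·tanφ'] / Σ W_i sinα_i, with Δl_i = b_i / cosα_i.
Slice 1: Δl = 1.5/cos(-1.5°) = 1.501 m; N'_1 = 18·cos(-1.5°) − 4·1.501 = 12.0; c'Δl = 10.80; W sinα = -0.5
Slice 2: Δl = 2.6/cos10.6° = 2.645 m; N'_2 = 100·cos10.6° − 11·2.645 = 69.2; c'Δl = 19.04; W sinα = 18.4
Slice 3: Δl = 1.6/cos23.4° = 1.743 m; N'_3 = 90·cos23.4° − 25·1.743 = 39.0; c'Δl = 12.55; W sinα = 35.7
Slice 4: Δl = 1.8/cos34.8° = 2.192 m; N'_4 = 78·cos34.8° − 19·2.192 = 22.4; c'Δl = 15.78; W sinα = 44.5
Slice 5: Δl = 1.3/cos46.7° = 1.896 m; N'_5 = 20·cos46.7° − 6·1.896 = 2.3; c'Δl = 13.65; W sinα = 14.6
Σc'Δl = 71.8 kN/m; ΣN' = 144.9 kN/m; ΣW sinα = 112.7 kN/m
Resisting = 71.8 + 144.9·tan22.5° = 71.8 + 60.0 = 131.9 kN/m
FS = 131.9 / 112.7 = 1.170

FS = 1.17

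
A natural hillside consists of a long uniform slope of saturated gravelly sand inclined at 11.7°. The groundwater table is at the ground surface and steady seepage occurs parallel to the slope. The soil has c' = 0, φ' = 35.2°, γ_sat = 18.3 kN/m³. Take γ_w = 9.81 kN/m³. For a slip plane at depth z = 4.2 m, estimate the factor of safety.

With seepage parallel to the slope and the water table at the surface, the effective normal stress on the slip plane uses the buoyant unit weight γ' = γ_sat − γ_w while the driving shear stress uses γ_sat:
FS = [c' + γ' z cos²β tanφ'] / [γ_sat z sinβ cosβ]
(For c' = 0 this reduces to FS = (γ'/γ_sat)·tanφ'/tanβ.)
γ' = 18.3 − 9.81 = 8.49 kN/m³
Numerator = 0.0 + 8.49·4.2·cos²11.7°·tan35.2° = 0.0 + 8.49·4.2·0.9589·0.7054 = 24.120 kPa
Denominator = 18.3·4.2·sin11.7°·cos11.7° = 18.3·4.2·0.2028·0.9792 = 15.262 kPa
FS = 24.120 / 15.262 = 1.580

FS = 1.58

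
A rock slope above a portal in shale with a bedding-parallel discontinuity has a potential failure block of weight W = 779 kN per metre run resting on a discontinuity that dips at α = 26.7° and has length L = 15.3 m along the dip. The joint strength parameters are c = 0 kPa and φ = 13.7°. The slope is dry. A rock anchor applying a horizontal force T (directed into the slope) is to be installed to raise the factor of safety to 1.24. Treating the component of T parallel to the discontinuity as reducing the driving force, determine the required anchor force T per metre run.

T = 217 kN/m

Resolving forces along and normal to the sliding plane, with the horizontal anchor force T adding T·sinα to the effective normal force and T·cosα acting up the plane against the driving force:
FS = [cL + (W cosα + T sinα) tanφ] / [W sinα − T cosα]
Without the anchor: N' = 695.9 kN/m, driving T_d = 350.0 kN/m, resisting R = 0·15.3 + 695.9·tan13.7° = 169.7 kN/m, FS = 0.48.
Setting FS = 1.24 and solving for T:
1.24·(350.0 − T cos26.7°) = 169.7 + T sin26.7°·tan13.7°
T·(sin26.7°·tan13.7° + 1.24·cos26.7°) = 1.24·350.0 − 169.7
T·(0.4493·0.2438 + 1.24·0.8934) = 434.0 − 169.7 = 264.4
T·1.2173 = 264.4
T = 217.2 kN/m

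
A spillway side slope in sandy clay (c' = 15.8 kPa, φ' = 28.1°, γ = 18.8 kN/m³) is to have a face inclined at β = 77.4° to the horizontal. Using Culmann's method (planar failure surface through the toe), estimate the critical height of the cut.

Culmann's analysis gives the critical failure plane at α_cr = (β + φ')/2 = (77.4 + 28.1)/2 = 52.8°, and the critical height
H_c = (4c'/γ) · sinβ cosφ' / [1 − cos(β − φ')]
    = (4·15.8/18.8) · sin77.4°·cos28.1° / [1 − cos(49.3°)]
    = 3.362 · 0.9759·0.8821 / [1 − 0.6521]
    = 3.362 · 0.8609 / 0.3479
    = 8.32 m

H_c = 8.32 m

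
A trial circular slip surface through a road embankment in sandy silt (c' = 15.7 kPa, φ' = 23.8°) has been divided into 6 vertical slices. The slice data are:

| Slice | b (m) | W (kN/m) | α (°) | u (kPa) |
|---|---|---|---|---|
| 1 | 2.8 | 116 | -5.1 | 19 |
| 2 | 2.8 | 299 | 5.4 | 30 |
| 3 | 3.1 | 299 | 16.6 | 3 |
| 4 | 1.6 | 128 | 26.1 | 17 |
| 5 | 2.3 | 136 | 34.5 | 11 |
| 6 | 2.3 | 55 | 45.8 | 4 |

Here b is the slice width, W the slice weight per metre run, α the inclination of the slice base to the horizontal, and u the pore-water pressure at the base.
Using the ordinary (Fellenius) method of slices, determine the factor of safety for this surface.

Ordinary method of slices: FS = Σ[c'·Δl_i + (W_i cosα_i − u_i·Δl_i)·tanφ'] / Σ W_i sinα_i, with Δl_i = b_i / cosα_i.
Slice 1: Δl = 2.8/cos(-5.1°) = 2.811 m; N'_1 = 116·cos(-5.1°) − 19·2.811 = 62.1; c'Δl = 44.13; W sinα = -10.3
Slice 2: Δl = 2.8/cos5.4° = 2.812 m; N'_2 = 299·cos5.4° − 30·2.812 = 213.3; c'Δl = 44.16; W sinα = 28.1
Slice 3: Δl = 3.1/cos16.6° = 3.235 m; N'_3 = 299·cos16.6° − 3·3.235 = 276.8; c'Δl = 50.79; W sinα = 85.4
Slice 4: Δl = 1.6/cos26.1° = 1.782 m; N'_4 = 128·cos26.1° − 17·1.782 = 84.7; c'Δl = 27.97; W sinα = 56.3
Slice 5: Δl = 2.3/cos34.5° = 2.791 m; N'_5 = 136·cos34.5° − 11·2.791 = 81.4; c'Δl = 43.82; W sinα = 77.0
Slice 6: Δl = 2.3/cos45.8° = 3.299 m; N'_6 = 55·cos45.8° − 4·3.299 = 25.1; c'Δl = 51.80; W sinα = 39.4
Σc'Δl = 262.7 kN/m; ΣN' = 743.5 kN/m; ΣW sinα = 276.0 kN/m
Resisting = 262.7 + 743.5·tan23.8° = 262.7 + 327.9 = 590.6 kN/m
FS = 590.6 / 276.0 = 2.140

FS = 2.14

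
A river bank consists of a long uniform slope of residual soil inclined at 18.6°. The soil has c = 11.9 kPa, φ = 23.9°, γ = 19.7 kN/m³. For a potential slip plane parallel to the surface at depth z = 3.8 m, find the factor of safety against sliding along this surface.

For an infinite slope with a slip plane parallel to the surface (no pore pressure): FS = [c + γz cos²β tanφ] / [γz sinβ cosβ].
γz = 19.7·3.8 = 74.86 kN/m²
Numerator = 11.9 + 74.86·cos²18.6°·tan23.9° = 11.9 + 74.86·0.8983·0.4431 = 41.698 kPa
Denominator = 74.86·sin18.6°·cos18.6° = 74.86·0.3190·0.9478 = 22.630 kPa
FS = 41.698 / 22.630 = 1.843

FS = 1.84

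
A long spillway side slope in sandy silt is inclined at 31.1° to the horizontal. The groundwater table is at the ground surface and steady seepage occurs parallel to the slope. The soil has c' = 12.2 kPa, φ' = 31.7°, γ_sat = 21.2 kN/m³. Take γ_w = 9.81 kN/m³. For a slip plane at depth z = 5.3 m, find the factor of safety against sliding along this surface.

With seepage parallel to the slope and the water table at the surface, the effective normal stress on the slip plane uses the buoyant unit weight γ' = γ_sat − γ_w while the driving shear stress uses γ_sat:
FS = [c' + γ' z cos²β tanφ'] / [γ_sat z sinβ cosβ]
γ' = 21.2 − 9.81 = 11.39 kN/m³
Numerator = 12.2 + 11.39·5.3·cos²31.1°·tan31.7° = 12.2 + 11.39·5.3·0.7332·0.6176 = 39.536 kPa
Denominator = 21.2·5.3·sin31.1°·cos31.1° = 21.2·5.3·0.5165·0.8563 = 49.696 kPa
FS = 39.536 / 49.696 = 0.796

FS = 0.80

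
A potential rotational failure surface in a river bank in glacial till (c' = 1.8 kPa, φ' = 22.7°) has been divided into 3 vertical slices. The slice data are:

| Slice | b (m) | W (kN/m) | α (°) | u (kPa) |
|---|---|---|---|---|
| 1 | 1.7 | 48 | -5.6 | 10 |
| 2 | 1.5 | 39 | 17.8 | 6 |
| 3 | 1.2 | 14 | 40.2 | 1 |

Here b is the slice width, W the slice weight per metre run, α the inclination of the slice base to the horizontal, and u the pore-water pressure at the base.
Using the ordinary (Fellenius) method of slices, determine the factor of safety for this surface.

FS = 2.27

Ordinary method of slices: FS = Σ[c'·Δl_i + (W_i cosα_i − u_i·Δl_i)·tanφ'] / Σ W_i sinα_i, with Δl_i = b_i / cosα_i.
Slice 1: Δl = 1.7/cos(-5.6°) = 1.708 m; N'_1 = 48·cos(-5.6°) − 10·1.708 = 30.7; c'Δl = 3.07; W sinα = -4.7
Slice 2: Δl = 1.5/cos17.8° = 1.575 m; N'_2 = 39·cos17.8° − 6·1.575 = 27.7; c'Δl = 2.84; W sinα = 11.9
Slice 3: Δl = 1.2/cos40.2° = 1.571 m; N'_3 = 14·cos40.2° − 1·1.571 = 9.1; c'Δl = 2.83; W sinα = 9.0
Σc'Δl = 8.7 kN/m; ΣN' = 67.5 kN/m; ΣW sinα = 16.3 kN/m
Resisting = 8.7 + 67.5·tan22.7° = 8.7 + 28.2 = 37.0 kN/m
FS = 37.0 / 16.3 = 2.272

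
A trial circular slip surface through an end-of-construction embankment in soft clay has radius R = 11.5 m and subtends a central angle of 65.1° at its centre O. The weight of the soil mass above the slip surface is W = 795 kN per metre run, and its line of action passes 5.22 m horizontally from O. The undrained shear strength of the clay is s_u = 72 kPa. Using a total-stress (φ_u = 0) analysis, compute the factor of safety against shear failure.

Taking moments about the centre O, the resisting moment is provided by the undrained shear strength acting along the arc:
Arc length L_a = R·θ = 11.5·(65.1°·π/180) = 11.5·1.1362 = 13.07 m
M_R = s_u·L_a·R = 72·13.07·11.5 = 10819.0 kN·m/m
M_D = W·d = 795·5.22 = 4149.9 kN·m/m
FS = M_R / M_D = 10819.0 / 4149.9 = 2.607

FS = 2.61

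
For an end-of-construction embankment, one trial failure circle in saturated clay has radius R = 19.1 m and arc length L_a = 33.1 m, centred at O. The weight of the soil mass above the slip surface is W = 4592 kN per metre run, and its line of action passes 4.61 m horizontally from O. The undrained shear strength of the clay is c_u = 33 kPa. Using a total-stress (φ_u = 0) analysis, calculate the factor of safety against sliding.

Taking moments about the centre O, the resisting moment is provided by the undrained shear strength acting along the arc:
M_R = c_u·L_a·R = 33·33.10·19.1 = 20862.9 kN·m/m
M_D = W·d = 4592·4.61 = 21169.1 kN·m/m
FS = M_R / M_D = 20862.9 / 21169.1 = 0.986

FS = 0.99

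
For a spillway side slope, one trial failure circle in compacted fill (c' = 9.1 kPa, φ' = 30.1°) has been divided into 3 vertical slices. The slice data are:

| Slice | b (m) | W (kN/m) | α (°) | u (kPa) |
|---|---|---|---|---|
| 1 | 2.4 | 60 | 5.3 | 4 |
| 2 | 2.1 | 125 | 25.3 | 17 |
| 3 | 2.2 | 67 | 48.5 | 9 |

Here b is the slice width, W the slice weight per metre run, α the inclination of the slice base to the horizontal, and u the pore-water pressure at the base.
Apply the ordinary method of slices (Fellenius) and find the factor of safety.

FS = 1.41

Ordinary method of slices: FS = Σ[c'·Δl_i + (W_i cosα_i − u_i·Δl_i)·tanφ'] / Σ W_i sinα_i, with Δl_i = b_i / cosα_i.
Slice 1: Δl = 2.4/cos5.3° = 2.410 m; N'_1 = 60·cos5.3° − 4·2.410 = 50.1; c'Δl = 21.93; W sinα = 5.5
Slice 2: Δl = 2.1/cos25.3° = 2.323 m; N'_2 = 125·cos25.3° − 17·2.323 = 73.5; c'Δl = 21.14; W sinα = 53.4
Slice 3: Δl = 2.2/cos48.5° = 3.320 m; N'_3 = 67·cos48.5° − 9·3.320 = 14.5; c'Δl = 30.21; W sinα = 50.2
Σc'Δl = 73.3 kN/m; ΣN' = 138.1 kN/m; ΣW sinα = 109.1 kN/m
Resisting = 73.3 + 138.1·tan30.1° = 73.3 + 80.1 = 153.4 kN/m
FS = 153.4 / 109.1 = 1.405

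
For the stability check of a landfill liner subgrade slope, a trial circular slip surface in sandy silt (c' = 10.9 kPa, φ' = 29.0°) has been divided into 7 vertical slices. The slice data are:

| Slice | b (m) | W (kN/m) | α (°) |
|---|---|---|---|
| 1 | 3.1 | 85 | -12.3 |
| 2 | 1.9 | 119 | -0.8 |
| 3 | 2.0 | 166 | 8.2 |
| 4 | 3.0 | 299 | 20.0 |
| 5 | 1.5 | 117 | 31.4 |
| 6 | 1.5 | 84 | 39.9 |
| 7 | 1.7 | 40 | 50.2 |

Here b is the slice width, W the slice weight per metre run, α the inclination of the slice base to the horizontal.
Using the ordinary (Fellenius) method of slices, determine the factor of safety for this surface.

Ordinary method of slices: FS = Σ[c'·Δl_i + (W_i cosα_i)·tanφ'] / Σ W_i sinα_i, with Δl_i = b_i / cosα_i.
Slice 1: Δl = 3.1/cos(-12.3°) = 3.173 m; N'_1 = 85·cos(-12.3°) = 83.0; c'Δl = 34.58; W sinα = -18.1
Slice 2: Δl = 1.9/cos(-0.8°) = 1.900 m; N'_2 = 119·cos(-0.8°) = 119.0; c'Δl = 20.71; W sinα = -1.7
Slice 3: Δl = 2.0/cos8.2° = 2.021 m; N'_3 = 166·cos8.2° = 164.3; c'Δl = 22.03; W sinα = 23.7
Slice 4: Δl = 3.0/cos20.0° = 3.193 m; N'_4 = 299·cos20.0° = 281.0; c'Δl = 34.80; W sinα = 102.3
Slice 5: Δl = 1.5/cos31.4° = 1.757 m; N'_5 = 117·cos31.4° = 99.9; c'Δl = 19.16; W sinα = 61.0
Slice 6: Δl = 1.5/cos39.9° = 1.955 m; N'_6 = 84·cos39.9° = 64.4; c'Δl = 21.31; W sinα = 53.9
Slice 7: Δl = 1.7/cos50.2° = 2.656 m; N'_7 = 40·cos50.2° = 25.6; c'Δl = 28.95; W sinα = 30.7
Σc'Δl = 181.5 kN/m; ΣN' = 837.2 kN/m; ΣW sinα = 251.7 kN/m
Resisting = 181.5 + 837.2·tan29.0° = 181.5 + 464.1 = 645.6 kN/m
FS = 645.6 / 251.7 = 2.565

FS = 2.56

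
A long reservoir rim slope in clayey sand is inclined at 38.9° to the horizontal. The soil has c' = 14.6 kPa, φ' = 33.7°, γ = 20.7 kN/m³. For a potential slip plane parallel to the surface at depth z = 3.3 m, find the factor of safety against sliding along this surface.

For an infinite slope with a slip plane parallel to the surface (no pore pressure): FS = [c' + γz cos²β tanφ'] / [γz sinβ cosβ].
γz = 20.7·3.3 = 68.31 kN/m²
Numerator = 14.6 + 68.31·cos²38.9°·tan33.7° = 14.6 + 68.31·0.6057·0.6669 = 42.192 kPa
Denominator = 68.31·sin38.9°·cos38.9° = 68.31·0.6280·0.7782 = 33.384 kPa
FS = 42.192 / 33.384 = 1.264

FS = 1.26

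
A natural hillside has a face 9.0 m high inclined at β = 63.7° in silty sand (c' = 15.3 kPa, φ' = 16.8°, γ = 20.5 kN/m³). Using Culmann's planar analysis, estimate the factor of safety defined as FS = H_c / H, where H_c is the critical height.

H_c = (4c'/γ) · sinβ cosφ' / [1 − cos(β − φ')]
    = (4·15.3/20.5) · sin63.7°·cos16.8° / [1 − cos46.9°]
    = 2.985 · 0.8582 / 0.3167 = 8.09 m
FS = H_c / H = 8.09 / 9.0 = 0.899

FS = 0.90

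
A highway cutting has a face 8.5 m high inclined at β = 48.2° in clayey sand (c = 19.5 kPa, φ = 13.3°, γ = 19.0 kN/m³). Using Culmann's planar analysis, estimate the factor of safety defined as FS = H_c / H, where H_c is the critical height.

FS = 1.95

H_c = (4c/γ) · sinβ cosφ / [1 − cos(β − φ)]
    = (4·19.5/19.0) · sin48.2°·cos13.3° / [1 − cos34.9°]
    = 4.105 · 0.7255 / 0.1798 = 16.56 m
FS = H_c / H = 16.56 / 8.5 = 1.948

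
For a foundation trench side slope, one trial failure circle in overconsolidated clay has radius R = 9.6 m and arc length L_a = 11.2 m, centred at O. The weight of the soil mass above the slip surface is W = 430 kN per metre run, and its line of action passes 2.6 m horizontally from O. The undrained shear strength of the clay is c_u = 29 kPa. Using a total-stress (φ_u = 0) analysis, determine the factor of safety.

Taking moments about the centre O, the resisting moment is provided by the undrained shear strength acting along the arc:
M_R = c_u·L_a·R = 29·11.20·9.6 = 3118.1 kN·m/m
M_D = W·d = 430·2.6 = 1118.0 kN·m/m
FS = M_R / M_D = 3118.1 / 1118.0 = 2.789

FS = 2.79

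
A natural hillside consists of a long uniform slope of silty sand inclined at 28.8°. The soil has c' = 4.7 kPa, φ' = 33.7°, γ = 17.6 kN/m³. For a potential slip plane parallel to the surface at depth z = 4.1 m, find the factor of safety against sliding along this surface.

FS = 1.37

For an infinite slope with a slip plane parallel to the surface (no pore pressure): FS = [c' + γz cos²β tanφ'] / [γz sinβ cosβ].
γz = 17.6·4.1 = 72.16 kN/m²
Numerator = 4.7 + 72.16·cos²28.8°·tan33.7° = 4.7 + 72.16·0.7679·0.6669 = 41.656 kPa
Denominator = 72.16·sin28.8°·cos28.8° = 72.16·0.4818·0.8763 = 30.463 kPa
FS = 41.656 / 30.463 = 1.367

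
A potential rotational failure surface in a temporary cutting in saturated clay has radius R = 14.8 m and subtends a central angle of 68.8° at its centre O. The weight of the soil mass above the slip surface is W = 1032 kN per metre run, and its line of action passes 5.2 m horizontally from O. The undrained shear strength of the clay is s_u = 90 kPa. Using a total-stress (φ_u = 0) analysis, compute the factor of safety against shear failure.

Taking moments about the centre O, the resisting moment is provided by the undrained shear strength acting along the arc:
Arc length L_a = R·θ = 14.8·(68.8°·π/180) = 14.8·1.2008 = 17.77 m
M_R = s_u·L_a·R = 90·17.77·14.8 = 23671.8 kN·m/m
M_D = W·d = 1032·5.2 = 5366.4 kN·m/m
FS = M_R / M_D = 23671.8 / 5366.4 = 4.411

FS = 4.41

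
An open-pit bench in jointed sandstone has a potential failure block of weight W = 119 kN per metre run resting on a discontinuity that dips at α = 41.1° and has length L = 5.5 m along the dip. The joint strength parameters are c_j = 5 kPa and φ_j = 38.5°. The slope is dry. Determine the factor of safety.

Resolving the block weight along and normal to the plane and applying the Mohr–Coulomb strength on the joint:
N' = W cosα = 119·cos41.1° = 89.7 kN/m
Driving force T = W sinα = 119·sin41.1° = 78.2 kN/m
Resisting force R = c_j·L + N'·tanφ_j = 5·5.5 + 89.7·tan38.5° = 27.5 + 71.3 = 98.8 kN/m
FS = R / T = 98.8 / 78.2 = 1.263

FS = 1.26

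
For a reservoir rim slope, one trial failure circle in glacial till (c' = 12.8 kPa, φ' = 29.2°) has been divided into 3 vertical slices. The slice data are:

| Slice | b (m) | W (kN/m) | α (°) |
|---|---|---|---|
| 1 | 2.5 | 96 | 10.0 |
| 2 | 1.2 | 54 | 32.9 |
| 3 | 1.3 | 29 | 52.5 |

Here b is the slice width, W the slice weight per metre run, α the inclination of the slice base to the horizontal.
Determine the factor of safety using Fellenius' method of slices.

FS = 2.41

Ordinary method of slices: FS = Σ[c'·Δl_i + (W_i cosα_i)·tanφ'] / Σ W_i sinα_i, with Δl_i = b_i / cosα_i.
Slice 1: Δl = 2.5/cos10.0° = 2.539 m; N'_1 = 96·cos10.0° = 94.5; c'Δl = 32.49; W sinα = 16.7
Slice 2: Δl = 1.2/cos32.9° = 1.429 m; N'_2 = 54·cos32.9° = 45.3; c'Δl = 18.29; W sinα = 29.3
Slice 3: Δl = 1.3/cos52.5° = 2.135 m; N'_3 = 29·cos52.5° = 17.7; c'Δl = 27.33; W sinα = 23.0
Σc'Δl = 78.1 kN/m; ΣN' = 157.5 kN/m; ΣW sinα = 69.0 kN/m
Resisting = 78.1 + 157.5·tan29.2° = 78.1 + 88.0 = 166.2 kN/m
FS = 166.2 / 69.0 = 2.408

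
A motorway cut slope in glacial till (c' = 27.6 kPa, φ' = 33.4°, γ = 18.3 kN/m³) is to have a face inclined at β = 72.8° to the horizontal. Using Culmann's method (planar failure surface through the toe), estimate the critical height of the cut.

H_c = 21.17 m

Culmann's analysis gives the critical failure plane at α_cr = (β + φ')/2 = (72.8 + 33.4)/2 = 53.1°, and the critical height
H_c = (4c'/γ) · sinβ cosφ' / [1 − cos(β − φ')]
    = (4·27.6/18.3) · sin72.8°·cos33.4° / [1 − cos(39.4°)]
    = 6.033 · 0.9553·0.8348 / [1 − 0.7727]
    = 6.033 · 0.7975 / 0.2273
    = 21.17 m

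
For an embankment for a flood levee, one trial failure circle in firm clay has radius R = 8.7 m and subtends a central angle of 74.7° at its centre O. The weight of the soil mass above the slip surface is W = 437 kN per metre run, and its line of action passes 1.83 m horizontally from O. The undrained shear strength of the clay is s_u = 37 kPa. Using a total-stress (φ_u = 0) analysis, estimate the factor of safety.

FS = 4.57

Taking moments about the centre O, the resisting moment is provided by the undrained shear strength acting along the arc:
Arc length L_a = R·θ = 8.7·(74.7°·π/180) = 8.7·1.3038 = 11.34 m
M_R = s_u·L_a·R = 37·11.34·8.7 = 3651.2 kN·m/m
M_D = W·d = 437·1.83 = 799.7 kN·m/m
FS = M_R / M_D = 3651.2 / 799.7 = 4.566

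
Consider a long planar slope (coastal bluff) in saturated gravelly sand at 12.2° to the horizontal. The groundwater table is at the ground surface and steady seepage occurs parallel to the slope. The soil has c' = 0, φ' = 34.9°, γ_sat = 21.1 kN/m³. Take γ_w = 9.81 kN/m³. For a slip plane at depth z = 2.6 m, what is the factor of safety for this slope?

FS = 1.73

With seepage parallel to the slope and the water table at the surface, the effective normal stress on the slip plane uses the buoyant unit weight γ' = γ_sat − γ_w while the driving shear stress uses γ_sat:
FS = [c' + γ' z cos²β tanφ'] / [γ_sat z sinβ cosβ]
(For c' = 0 this reduces to FS = (γ'/γ_sat)·tanφ'/tanβ.)
γ' = 21.1 − 9.81 = 11.29 kN/m³
Numerator = 0.0 + 11.29·2.6·cos²12.2°·tan34.9° = 0.0 + 11.29·2.6·0.9553·0.6976 = 19.563 kPa
Denominator = 21.1·2.6·sin12.2°·cos12.2° = 21.1·2.6·0.2113·0.9774 = 11.331 kPa
FS = 19.563 / 11.331 = 1.726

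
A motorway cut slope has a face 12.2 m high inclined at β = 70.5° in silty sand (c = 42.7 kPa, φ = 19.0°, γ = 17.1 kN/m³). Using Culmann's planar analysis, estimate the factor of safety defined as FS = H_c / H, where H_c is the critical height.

H_c = (4c/γ) · sinβ cosφ / [1 − cos(β − φ)]
    = (4·42.7/17.1) · sin70.5°·cos19.0° / [1 − cos51.5°]
    = 9.988 · 0.8913 / 0.3775 = 23.58 m
FS = H_c / H = 23.58 / 12.2 = 1.933

FS = 1.93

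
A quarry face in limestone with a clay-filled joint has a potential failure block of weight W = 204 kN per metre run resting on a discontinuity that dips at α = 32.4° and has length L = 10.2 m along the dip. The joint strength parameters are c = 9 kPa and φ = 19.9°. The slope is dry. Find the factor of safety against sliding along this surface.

FS = 1.41

Resolving the block weight along and normal to the plane and applying the Mohr–Coulomb strength on the joint:
N' = W cosα = 204·cos32.4° = 172.2 kN/m
Driving force T = W sinα = 204·sin32.4° = 109.3 kN/m
Resisting force R = c·L + N'·tanφ = 9·10.2 + 172.2·tan19.9° = 91.8 + 62.4 = 154.2 kN/m
FS = R / T = 154.2 / 109.3 = 1.410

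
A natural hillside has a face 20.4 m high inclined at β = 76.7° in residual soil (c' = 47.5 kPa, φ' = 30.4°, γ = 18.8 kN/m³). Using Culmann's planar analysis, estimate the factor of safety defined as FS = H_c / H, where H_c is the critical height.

H_c = (4c'/γ) · sinβ cosφ' / [1 − cos(β − φ')]
    = (4·47.5/18.8) · sin76.7°·cos30.4° / [1 − cos46.3°]
    = 10.106 · 0.8394 / 0.3091 = 27.44 m
FS = H_c / H = 27.44 / 20.4 = 1.345

FS = 1.35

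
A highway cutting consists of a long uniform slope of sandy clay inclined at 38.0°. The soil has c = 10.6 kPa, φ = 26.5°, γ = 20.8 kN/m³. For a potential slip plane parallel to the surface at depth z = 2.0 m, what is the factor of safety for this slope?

For an infinite slope with a slip plane parallel to the surface (no pore pressure): FS = [c + γz cos²β tanφ] / [γz sinβ cosβ].
γz = 20.8·2.0 = 41.60 kN/m²
Numerator = 10.6 + 41.60·cos²38.0°·tan26.5° = 10.6 + 41.60·0.6210·0.4986 = 23.479 kPa
Denominator = 41.60·sin38.0°·cos38.0° = 41.60·0.6157·0.7880 = 20.182 kPa
FS = 23.479 / 20.182 = 1.163

FS = 1.16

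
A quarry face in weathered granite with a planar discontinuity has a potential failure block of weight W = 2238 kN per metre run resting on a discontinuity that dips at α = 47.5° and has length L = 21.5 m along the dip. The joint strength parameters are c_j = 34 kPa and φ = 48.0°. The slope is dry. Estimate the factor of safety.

Resolving the block weight along and normal to the plane and applying the Mohr–Coulomb strength on the joint:
N' = W cosα = 2238·cos47.5° = 1512.0 kN/m
Driving force T = W sinα = 2238·sin47.5° = 1650.0 kN/m
Resisting force R = c_j·L + N'·tanφ = 34·21.5 + 1512.0·tan48.0° = 731.0 + 1679.2 = 2410.2 kN/m
FS = R / T = 2410.2 / 1650.0 = 1.461

FS = 1.46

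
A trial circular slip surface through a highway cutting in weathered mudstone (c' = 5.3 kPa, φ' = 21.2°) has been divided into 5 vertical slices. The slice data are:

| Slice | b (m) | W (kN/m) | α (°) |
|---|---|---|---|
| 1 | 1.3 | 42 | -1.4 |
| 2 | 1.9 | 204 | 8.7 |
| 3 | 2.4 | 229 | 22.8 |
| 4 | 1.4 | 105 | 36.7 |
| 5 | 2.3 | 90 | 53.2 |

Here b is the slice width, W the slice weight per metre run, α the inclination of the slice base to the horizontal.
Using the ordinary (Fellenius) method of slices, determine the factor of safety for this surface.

FS = 1.15

Ordinary method of slices: FS = Σ[c'·Δl_i + (W_i cosα_i)·tanφ'] / Σ W_i sinα_i, with Δl_i = b_i / cosα_i.
Slice 1: Δl = 1.3/cos(-1.4°) = 1.300 m; N'_1 = 42·cos(-1.4°) = 42.0; c'Δl = 6.89; W sinα = -1.0
Slice 2: Δl = 1.9/cos8.7° = 1.922 m; N'_2 = 204·cos8.7° = 201.7; c'Δl = 10.19; W sinα = 30.9
Slice 3: Δl = 2.4/cos22.8° = 2.603 m; N'_3 = 229·cos22.8° = 211.1; c'Δl = 13.80; W sinα = 88.7
Slice 4: Δl = 1.4/cos36.7° = 1.746 m; N'_4 = 105·cos36.7° = 84.2; c'Δl = 9.25; W sinα = 62.8
Slice 5: Δl = 2.3/cos53.2° = 3.840 m; N'_5 = 90·cos53.2° = 53.9; c'Δl = 20.35; W sinα = 72.1
Σc'Δl = 60.5 kN/m; ΣN' = 592.8 kN/m; ΣW sinα = 253.4 kN/m
Resisting = 60.5 + 592.8·tan21.2° = 60.5 + 229.9 = 290.4 kN/m
FS = 290.4 / 253.4 = 1.146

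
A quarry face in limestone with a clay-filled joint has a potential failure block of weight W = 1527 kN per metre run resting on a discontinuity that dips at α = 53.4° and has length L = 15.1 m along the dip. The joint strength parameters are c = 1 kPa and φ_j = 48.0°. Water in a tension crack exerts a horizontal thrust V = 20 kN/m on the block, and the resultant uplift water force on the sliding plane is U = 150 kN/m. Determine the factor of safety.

FS = 0.68

Resolving the block weight along and normal to the plane and applying the Mohr–Coulomb strength on the joint:
N' = W cosα − U − V sinα = 1527·cos53.4° − 150 − 20·sin53.4° = 744.4 kN/m
Driving force T = W sinα + V cosα = 1527·sin53.4° + 20·cos53.4° = 1237.8 kN/m
Resisting force R = c·L + N'·tanφ_j = 1·15.1 + 744.4·tan48.0° = 15.1 + 826.7 = 841.8 kN/m
FS = R / T = 841.8 / 1237.8 = 0.680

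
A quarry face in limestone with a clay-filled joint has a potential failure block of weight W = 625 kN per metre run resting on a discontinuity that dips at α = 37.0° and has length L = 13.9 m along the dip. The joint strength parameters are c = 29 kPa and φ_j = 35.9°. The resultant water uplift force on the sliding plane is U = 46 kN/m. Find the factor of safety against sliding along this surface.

Resolving the block weight along and normal to the plane and applying the Mohr–Coulomb strength on the joint:
N' = W cosα − U = 625·cos37.0° − 46 = 453.1 kN/m
Driving force T = W sinα = 625·sin37.0° = 376.1 kN/m
Resisting force R = c·L + N'·tanφ_j = 29·13.9 + 453.1·tan35.9° = 403.1 + 328.0 = 731.1 kN/m
FS = R / T = 731.1 / 376.1 = 1.944

FS = 1.94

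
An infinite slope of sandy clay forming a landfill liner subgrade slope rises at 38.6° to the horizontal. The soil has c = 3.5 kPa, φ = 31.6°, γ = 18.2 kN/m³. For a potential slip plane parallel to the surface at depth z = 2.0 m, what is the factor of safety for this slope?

For an infinite slope with a slip plane parallel to the surface (no pore pressure): FS = [c + γz cos²β tanφ] / [γz sinβ cosβ].
γz = 18.2·2.0 = 36.40 kN/m²
Numerator = 3.5 + 36.40·cos²38.6°·tan31.6° = 3.5 + 36.40·0.6108·0.6152 = 17.177 kPa
Denominator = 36.40·sin38.6°·cos38.6° = 36.40·0.6239·0.7815 = 17.748 kPa
FS = 17.177 / 17.748 = 0.968

FS = 0.97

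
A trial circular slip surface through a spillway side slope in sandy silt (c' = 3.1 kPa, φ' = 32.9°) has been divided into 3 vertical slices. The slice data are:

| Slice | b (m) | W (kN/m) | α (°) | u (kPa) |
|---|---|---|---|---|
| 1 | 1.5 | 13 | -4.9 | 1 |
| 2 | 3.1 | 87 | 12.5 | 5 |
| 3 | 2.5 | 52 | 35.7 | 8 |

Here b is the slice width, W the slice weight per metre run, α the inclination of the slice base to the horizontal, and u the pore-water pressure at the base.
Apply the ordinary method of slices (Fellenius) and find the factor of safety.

FS = 1.82

Ordinary method of slices: FS = Σ[c'·Δl_i + (W_i cosα_i − u_i·Δl_i)·tanφ'] / Σ W_i sinα_i, with Δl_i = b_i / cosα_i.
Slice 1: Δl = 1.5/cos(-4.9°) = 1.506 m; N'_1 = 13·cos(-4.9°) − 1·1.506 = 11.4; c'Δl = 4.67; W sinα = -1.1
Slice 2: Δl = 3.1/cos12.5° = 3.175 m; N'_2 = 87·cos12.5° − 5·3.175 = 69.1; c'Δl = 9.84; W sinα = 18.8
Slice 3: Δl = 2.5/cos35.7° = 3.079 m; N'_3 = 52·cos35.7° − 8·3.079 = 17.6; c'Δl = 9.54; W sinα = 30.3
Σc'Δl = 24.1 kN/m; ΣN' = 98.1 kN/m; ΣW sinα = 48.1 kN/m
Resisting = 24.1 + 98.1·tan32.9° = 24.1 + 63.5 = 87.5 kN/m
FS = 87.5 / 48.1 = 1.821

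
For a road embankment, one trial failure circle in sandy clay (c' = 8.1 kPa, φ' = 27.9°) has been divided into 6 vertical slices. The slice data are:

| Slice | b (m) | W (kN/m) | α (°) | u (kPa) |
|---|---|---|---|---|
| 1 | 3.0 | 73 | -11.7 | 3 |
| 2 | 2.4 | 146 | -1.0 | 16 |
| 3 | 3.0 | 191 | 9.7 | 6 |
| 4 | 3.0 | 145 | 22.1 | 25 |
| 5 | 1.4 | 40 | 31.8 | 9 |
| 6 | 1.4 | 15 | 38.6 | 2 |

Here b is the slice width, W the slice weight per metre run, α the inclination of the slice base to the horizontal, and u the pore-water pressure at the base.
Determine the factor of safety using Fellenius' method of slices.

Ordinary method of slices: FS = Σ[c'·Δl_i + (W_i cosα_i − u_i·Δl_i)·tanφ'] / Σ W_i sinα_i, with Δl_i = b_i / cosα_i.
Slice 1: Δl = 3.0/cos(-11.7°) = 3.064 m; N'_1 = 73·cos(-11.7°) − 3·3.064 = 62.3; c'Δl = 24.82; W sinα = -14.8
Slice 2: Δl = 2.4/cos(-1.0°) = 2.400 m; N'_2 = 146·cos(-1.0°) − 16·2.400 = 107.6; c'Δl = 19.44; W sinα = -2.5
Slice 3: Δl = 3.0/cos9.7° = 3.044 m; N'_3 = 191·cos9.7° − 6·3.044 = 170.0; c'Δl = 24.65; W sinα = 32.2
Slice 4: Δl = 3.0/cos22.1° = 3.238 m; N'_4 = 145·cos22.1° − 25·3.238 = 53.4; c'Δl = 26.23; W sinα = 54.6
Slice 5: Δl = 1.4/cos31.8° = 1.647 m; N'_5 = 40·cos31.8° − 9·1.647 = 19.2; c'Δl = 13.34; W sinα = 21.1
Slice 6: Δl = 1.4/cos38.6° = 1.791 m; N'_6 = 15·cos38.6° − 2·1.791 = 8.1; c'Δl = 14.51; W sinα = 9.4
Σc'Δl = 123.0 kN/m; ΣN' = 420.6 kN/m; ΣW sinα = 99.8 kN/m
Resisting = 123.0 + 420.6·tan27.9° = 123.0 + 222.7 = 345.7 kN/m
FS = 345.7 / 99.8 = 3.463

FS = 3.46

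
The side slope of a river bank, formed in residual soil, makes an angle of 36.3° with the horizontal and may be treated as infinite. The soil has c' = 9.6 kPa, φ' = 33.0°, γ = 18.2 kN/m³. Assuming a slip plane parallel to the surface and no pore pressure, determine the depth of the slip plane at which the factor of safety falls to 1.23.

Setting FS = 1.23 in FS = [c' + γz cos²β tanφ'] / [γz sinβ cosβ] and solving for z:
z = c' / [γ cosβ (FS·sinβ − cosβ·tanφ')]
  = 9.6 / [18.2·cos36.3°·(1.23·sin36.3° − cos36.3°·tan33.0°)]
  = 9.6 / [18.2·0.8059·(1.23·0.5920 − 0.8059·0.6494)]
  = 9.6 / 3.0040 = 3.196 m

z = 3.20 m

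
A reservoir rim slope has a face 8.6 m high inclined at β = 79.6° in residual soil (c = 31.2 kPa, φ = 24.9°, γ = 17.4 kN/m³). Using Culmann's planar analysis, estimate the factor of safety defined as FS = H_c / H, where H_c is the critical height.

H_c = (4c/γ) · sinβ cosφ / [1 − cos(β − φ)]
    = (4·31.2/17.4) · sin79.6°·cos24.9° / [1 − cos54.7°]
    = 7.172 · 0.8921 / 0.4221 = 15.16 m
FS = H_c / H = 15.16 / 8.6 = 1.763

FS = 1.76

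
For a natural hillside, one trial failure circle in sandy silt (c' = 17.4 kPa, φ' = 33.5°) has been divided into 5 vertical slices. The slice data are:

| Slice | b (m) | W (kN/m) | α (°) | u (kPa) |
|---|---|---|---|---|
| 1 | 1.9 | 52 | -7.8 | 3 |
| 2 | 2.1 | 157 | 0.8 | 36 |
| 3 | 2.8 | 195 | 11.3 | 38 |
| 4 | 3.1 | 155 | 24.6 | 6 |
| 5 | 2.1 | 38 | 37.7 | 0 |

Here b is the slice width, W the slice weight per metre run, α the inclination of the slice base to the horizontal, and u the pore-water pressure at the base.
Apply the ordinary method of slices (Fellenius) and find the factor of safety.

FS = 3.83

Ordinary method of slices: FS = Σ[c'·Δl_i + (W_i cosα_i − u_i·Δl_i)·tanφ'] / Σ W_i sinα_i, with Δl_i = b_i / cosα_i.
Slice 1: Δl = 1.9/cos(-7.8°) = 1.918 m; N'_1 = 52·cos(-7.8°) − 3·1.918 = 45.8; c'Δl = 33.37; W sinα = -7.1
Slice 2: Δl = 2.1/cos0.8° = 2.100 m; N'_2 = 157·cos0.8° − 36·2.100 = 81.4; c'Δl = 36.54; W sinα = 2.2
Slice 3: Δl = 2.8/cos11.3° = 2.855 m; N'_3 = 195·cos11.3° − 38·2.855 = 82.7; c'Δl = 49.68; W sinα = 38.2
Slice 4: Δl = 3.1/cos24.6° = 3.409 m; N'_4 = 155·cos24.6° − 6·3.409 = 120.5; c'Δl = 59.32; W sinα = 64.5
Slice 5: Δl = 2.1/cos37.7° = 2.654 m; N'_5 = 38·cos37.7° − 0·2.654 = 30.1; c'Δl = 46.18; W sinα = 23.2
Σc'Δl = 225.1 kN/m; ΣN' = 360.4 kN/m; ΣW sinα = 121.1 kN/m
Resisting = 225.1 + 360.4·tan33.5° = 225.1 + 238.5 = 463.6 kN/m
FS = 463.6 / 121.1 = 3.828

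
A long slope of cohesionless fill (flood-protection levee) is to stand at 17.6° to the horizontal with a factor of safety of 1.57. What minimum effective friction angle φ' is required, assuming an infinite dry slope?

FS = tanφ'/tanβ ⇒ tanφ' = FS · tanβ = 1.57 · tan17.6° = 0.4980
φ' = arctan(0.4980) = 26.47°

φ' = 26.5°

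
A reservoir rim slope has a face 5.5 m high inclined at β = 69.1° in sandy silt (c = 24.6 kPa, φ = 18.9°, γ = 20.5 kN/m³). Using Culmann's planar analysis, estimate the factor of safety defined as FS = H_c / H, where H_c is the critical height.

FS = 2.14

H_c = (4c/γ) · sinβ cosφ / [1 − cos(β − φ)]
    = (4·24.6/20.5) · sin69.1°·cos18.9° / [1 − cos50.2°]
    = 4.800 · 0.8838 / 0.3599 = 11.79 m
FS = H_c / H = 11.79 / 5.5 = 2.143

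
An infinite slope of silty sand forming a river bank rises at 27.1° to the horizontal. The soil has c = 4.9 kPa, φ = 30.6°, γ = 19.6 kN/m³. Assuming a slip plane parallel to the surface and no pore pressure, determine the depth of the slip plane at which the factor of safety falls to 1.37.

Setting FS = 1.37 in FS = [c + γz cos²β tanφ] / [γz sinβ cosβ] and solving for z:
z = c / [γ cosβ (FS·sinβ − cosβ·tanφ)]
  = 4.9 / [19.6·cos27.1°·(1.37·sin27.1° − cos27.1°·tan30.6°)]
  = 4.9 / [19.6·0.8902·(1.37·0.4555 − 0.8902·0.5914)]
  = 4.9 / 1.7034 = 2.877 m

z = 2.88 m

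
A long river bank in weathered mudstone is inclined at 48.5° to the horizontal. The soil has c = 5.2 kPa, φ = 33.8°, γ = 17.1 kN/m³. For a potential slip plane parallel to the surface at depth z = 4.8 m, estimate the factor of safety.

For an infinite slope with a slip plane parallel to the surface (no pore pressure): FS = [c + γz cos²β tanφ] / [γz sinβ cosβ].
γz = 17.1·4.8 = 82.08 kN/m²
Numerator = 5.2 + 82.08·cos²48.5°·tan33.8° = 5.2 + 82.08·0.4391·0.6694 = 29.326 kPa
Denominator = 82.08·sin48.5°·cos48.5° = 82.08·0.7490·0.6626 = 40.734 kPa
FS = 29.326 / 40.734 = 0.720

FS = 0.72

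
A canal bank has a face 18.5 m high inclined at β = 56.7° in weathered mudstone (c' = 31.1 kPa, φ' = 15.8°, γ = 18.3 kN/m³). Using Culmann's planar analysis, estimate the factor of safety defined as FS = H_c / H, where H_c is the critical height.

H_c = (4c'/γ) · sinβ cosφ' / [1 − cos(β − φ')]
    = (4·31.1/18.3) · sin56.7°·cos15.8° / [1 − cos40.9°]
    = 6.798 · 0.8042 / 0.2441 = 22.39 m
FS = H_c / H = 22.39 / 18.5 = 1.210

FS = 1.21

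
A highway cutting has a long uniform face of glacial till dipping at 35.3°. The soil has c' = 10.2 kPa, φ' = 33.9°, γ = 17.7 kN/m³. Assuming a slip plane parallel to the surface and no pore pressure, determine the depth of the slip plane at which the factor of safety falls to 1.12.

z = 7.15 m

Setting FS = 1.12 in FS = [c' + γz cos²β tanφ'] / [γz sinβ cosβ] and solving for z:
z = c' / [γ cosβ (FS·sinβ − cosβ·tanφ')]
  = 10.2 / [17.7·cos35.3°·(1.12·sin35.3° − cos35.3°·tan33.9°)]
  = 10.2 / [17.7·0.8161·(1.12·0.5779 − 0.8161·0.6720)]
  = 10.2 / 1.4269 = 7.148 m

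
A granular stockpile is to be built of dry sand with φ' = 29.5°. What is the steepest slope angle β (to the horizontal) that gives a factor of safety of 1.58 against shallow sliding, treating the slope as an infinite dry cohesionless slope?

For an infinite dry cohesionless slope FS = tanφ'/tanβ, so tanβ = tanφ' / FS.
tanβ = tan29.5° / 1.58 = 0.5658 / 1.58 = 0.3581
β = arctan(0.3581) = 19.70°

β = 19.7°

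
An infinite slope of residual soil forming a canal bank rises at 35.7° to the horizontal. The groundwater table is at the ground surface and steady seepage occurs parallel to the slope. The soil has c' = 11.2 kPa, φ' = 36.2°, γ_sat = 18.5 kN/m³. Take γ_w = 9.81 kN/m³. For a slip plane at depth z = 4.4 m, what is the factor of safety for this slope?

FS = 0.77

With seepage parallel to the slope and the water table at the surface, the effective normal stress on the slip plane uses the buoyant unit weight γ' = γ_sat − γ_w while the driving shear stress uses γ_sat:
FS = [c' + γ' z cos²β tanφ'] / [γ_sat z sinβ cosβ]
γ' = 18.5 − 9.81 = 8.69 kN/m³
Numerator = 11.2 + 8.69·4.4·cos²35.7°·tan36.2° = 11.2 + 8.69·4.4·0.6595·0.7319 = 29.655 kPa
Denominator = 18.5·4.4·sin35.7°·cos35.7° = 18.5·4.4·0.5835·0.8121 = 38.574 kPa
FS = 29.655 / 38.574 = 0.769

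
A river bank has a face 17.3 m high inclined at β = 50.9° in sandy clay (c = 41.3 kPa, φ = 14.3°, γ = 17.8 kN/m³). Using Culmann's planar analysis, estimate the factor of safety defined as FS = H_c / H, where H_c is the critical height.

FS = 2.05

H_c = (4c/γ) · sinβ cosφ / [1 − cos(β − φ)]
    = (4·41.3/17.8) · sin50.9°·cos14.3° / [1 − cos36.6°]
    = 9.281 · 0.7520 / 0.1972 = 35.39 m
FS = H_c / H = 35.39 / 17.3 = 2.046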